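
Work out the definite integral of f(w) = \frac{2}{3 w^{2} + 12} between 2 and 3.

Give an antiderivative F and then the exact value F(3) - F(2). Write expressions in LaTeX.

Any candidate F(w) must reproduce f(w) exactly when differentiated.
F(w) = \frac{\operatorname{atan}{\left(\frac{w}{2} \right)}}{3} is an antiderivative of f.
Check: d/dw[\frac{\operatorname{atan}{\left(\frac{w}{2} \right)}}{3}] = \frac{2}{3 w^{2} + 12} = f(w).
F(3) = \frac{\operatorname{atan}{\left(\frac{3}{2} \right)}}{3}; F(2) = \frac{\pi}{12}.
Integral = F(3) - F(2) = - \frac{\pi}{12} + \frac{\operatorname{atan}{\left(\frac{3}{2} \right)}}{3}.

Antiderivative: F(w) = \frac{\operatorname{atan}{\left(\frac{w}{2} \right)}}{3}; value = - \frac{\pi}{12} + \frac{\operatorname{atan}{\left(\frac{3}{2} \right)}}{3}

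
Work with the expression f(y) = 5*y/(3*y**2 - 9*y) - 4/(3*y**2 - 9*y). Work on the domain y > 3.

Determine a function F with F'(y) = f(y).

The denominator factors as 3*y*(y - 3); partial fractions split f into directly integrable pieces: 11/(9*(y - 3)) + 4/(9*y).
Check: d/dy[(4*log(y) + 11*log(y - 3))/9] = (5*y - 4)/(3*y**2 - 9*y), which equals f(y).

An antiderivative is F(y) = (4*log(y) + 11*log(y - 3))/9.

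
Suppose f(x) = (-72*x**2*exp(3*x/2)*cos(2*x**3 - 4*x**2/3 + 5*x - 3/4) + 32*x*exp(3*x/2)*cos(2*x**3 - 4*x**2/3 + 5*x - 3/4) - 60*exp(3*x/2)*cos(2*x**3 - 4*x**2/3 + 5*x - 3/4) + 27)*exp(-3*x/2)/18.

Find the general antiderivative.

Recover f(x) by differentiating a candidate F(x); any mismatch rules it out.
Check: d/dx[(-2*exp(3*x/2)*sin(2*x**3 - 4*x**2/3 + 5*x - 3/4) - 3)*exp(-3*x/2)/3] = (-72*x**2*exp(3*x/2)*cos(2*x**3 - 4*x**2/3 + 5*x - 3/4) + 32*x*exp(3*x/2)*cos(2*x**3 - 4*x**2/3 + 5*x - 3/4) - 60*exp(3*x/2)*cos(2*x**3 - 4*x**2/3 + 5*x - 3/4) + 27)*exp(-3*x/2)/18 = f(x).

F(x) = (-2*exp(3*x/2)*sin(2*x**3 - 4*x**2/3 + 5*x - 3/4) - 3)*exp(-3*x/2)/3 + C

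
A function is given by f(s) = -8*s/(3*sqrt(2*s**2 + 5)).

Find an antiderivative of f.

An antiderivative is F(s) = -4*sqrt(2*s**2 + 5)/3.

f matches the chain-rule pattern g'(h)*h' with inner function h(s) = 2*s**2 + 5; substituting u = h(s) collapses the integral.
Check: d/ds[-4*sqrt(2*s**2 + 5)/3] = -8*s/(3*sqrt(2*s**2 + 5)) = f(s).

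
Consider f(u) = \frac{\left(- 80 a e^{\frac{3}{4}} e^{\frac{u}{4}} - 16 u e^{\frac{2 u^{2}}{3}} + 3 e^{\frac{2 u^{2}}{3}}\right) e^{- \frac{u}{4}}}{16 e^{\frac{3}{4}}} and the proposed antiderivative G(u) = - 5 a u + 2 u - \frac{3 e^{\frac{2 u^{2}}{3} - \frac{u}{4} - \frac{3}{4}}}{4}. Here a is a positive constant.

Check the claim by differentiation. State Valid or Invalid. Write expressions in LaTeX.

d/du[G] = \frac{\left(- 80 a e^{\frac{3}{4}} e^{\frac{u}{4}} e^{- \frac{2 u^{2}}{3}} - 16 u + 32 e^{\frac{3}{4}} e^{\frac{u}{4}} e^{- \frac{2 u^{2}}{3}} + 3\right) e^{- \frac{u}{4}} e^{\frac{2 u^{2}}{3}}}{16 e^{\frac{3}{4}}}
d/du[G] - f(u) = 2 != 0.

Invalid: d/du[G] - f = 2, which is not 0.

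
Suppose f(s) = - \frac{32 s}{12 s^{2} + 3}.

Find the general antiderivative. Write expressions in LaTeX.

F(s) = - \frac{4 \log{\left(4 s^{2} + 1 \right)}}{3} + C

The substitution u = 4 s^{2} + 1 works: f is exactly (dF/du)*(du/ds) for that inner function.
Check: d/ds[- \frac{4 \log{\left(4 s^{2} + 1 \right)}}{3}] = - \frac{32 s}{12 s^{2} + 3} = f(s).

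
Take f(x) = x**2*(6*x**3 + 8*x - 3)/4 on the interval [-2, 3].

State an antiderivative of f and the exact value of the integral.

Antiderivative: F(x) = x**6/4 + x**4/2 - x**3/4; value = 190

Since d/dx undoes antidifferentiation here, F'(x) = f(x) is required of F(x).
F(x) = x**6/4 + x**4/2 - x**3/4 is an antiderivative of f.
Check: d/dx[x**6/4 + x**4/2 - x**3/4] = 3*x**5/2 + 2*x**3 - 3*x**2/4, which equals f(x).
F(3) = 216; F(-2) = 26.
Integral = F(3) - F(-2) = 190.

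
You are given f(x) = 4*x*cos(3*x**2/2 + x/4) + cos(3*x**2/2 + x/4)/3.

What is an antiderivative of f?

An antiderivative is F(x) = 4*sin(3*x**2/2 + x/4)/3.

f matches the chain-rule pattern g'(h)*h' with inner function h(x) = 3*x**2/2 + x/4; substituting u = h(x) collapses the integral.
Check: d/dx[4*sin(3*x**2/2 + x/4)/3] = 4*x*cos(3*x**2/2 + x/4) + cos(3*x**2/2 + x/4)/3 = f(x).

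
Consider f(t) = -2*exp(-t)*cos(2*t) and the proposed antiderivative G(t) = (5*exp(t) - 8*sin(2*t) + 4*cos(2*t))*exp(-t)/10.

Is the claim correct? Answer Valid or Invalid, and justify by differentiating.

Valid - differentiating G returns exactly f.

d/dt[G] = -2*exp(-t)*cos(2*t)
This equals f(t) exactly, so the claim holds.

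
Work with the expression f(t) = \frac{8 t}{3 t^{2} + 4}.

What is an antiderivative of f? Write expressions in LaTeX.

An antiderivative is F(t) = \frac{4 \log{\left(t^{2} + \frac{4}{3} \right)}}{3}.

f matches the chain-rule pattern g'(h)*h' with inner function h(t) = t^{2} + \frac{4}{3}; substituting u = h(t) collapses the integral.
Check: d/dt[\frac{4 \log{\left(t^{2} + \frac{4}{3} \right)}}{3}] = \frac{8 t}{3 t^{2} + 4} = f(t).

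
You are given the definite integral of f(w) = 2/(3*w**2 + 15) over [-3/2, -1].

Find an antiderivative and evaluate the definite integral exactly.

A first test for any F(w): its w-derivative must equal f(w) identically.
F(w) = 2*sqrt(5)*atan(sqrt(5)*w/5)/15 is an antiderivative of f.
Check: d/dw[2*sqrt(5)*atan(sqrt(5)*w/5)/15] = 2/(3*w**2 + 15) = f(w).
F(-1) = -2*sqrt(5)*atan(sqrt(5)/5)/15; F(-3/2) = -2*sqrt(5)*atan(3*sqrt(5)/10)/15.
Integral = F(-1) - F(-3/2) = -2*sqrt(5)*atan(sqrt(5)/5)/15 + 2*sqrt(5)*atan(3*sqrt(5)/10)/15.

Antiderivative: F(w) = 2*sqrt(5)*atan(sqrt(5)*w/5)/15; value = -2*sqrt(5)*atan(sqrt(5)/5)/15 + 2*sqrt(5)*atan(3*sqrt(5)/10)/15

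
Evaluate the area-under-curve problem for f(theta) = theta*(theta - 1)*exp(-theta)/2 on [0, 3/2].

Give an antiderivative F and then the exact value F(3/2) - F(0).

f has the shape u'v + uv' for u = -theta**2/2 - theta/2 - 1/2 and v = exp(-theta) — it is the derivative of the product u*v.
F(theta) = -(theta**2 + theta + 1)*exp(-theta)/2 is an antiderivative of f.
Check: d/dtheta[-(theta**2 + theta + 1)*exp(-theta)/2] = (theta**2 - theta)*exp(-theta)/2, which equals f(theta).
F(3/2) = -19*exp(-3/2)/8; F(0) = -1/2.
Integral = F(3/2) - F(0) = 1/2 - 19*exp(-3/2)/8.

Antiderivative: F(theta) = -(theta**2 + theta + 1)*exp(-theta)/2; value = 1/2 - 19*exp(-3/2)/8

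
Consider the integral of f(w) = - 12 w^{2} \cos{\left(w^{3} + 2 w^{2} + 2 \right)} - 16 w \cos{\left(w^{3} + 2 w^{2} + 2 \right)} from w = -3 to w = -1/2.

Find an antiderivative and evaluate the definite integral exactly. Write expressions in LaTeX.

Antiderivative: F(w) = - 4 \sin{\left(w^{3} + 2 w^{2} + 2 \right)}; value = - 4 \sin{\left(\frac{19}{8} \right)} - 4 \sin{\left(7 \right)}

f matches the chain-rule pattern g'(h)*h' with inner function h(w) = w^{3} + 2 w^{2} + 2; substituting u = h(w) collapses the integral.
F(w) = - 4 \sin{\left(w^{3} + 2 w^{2} + 2 \right)} is an antiderivative of f.
Check: d/dw[- 4 \sin{\left(w^{3} + 2 w^{2} + 2 \right)}] = - 12 w^{2} \cos{\left(w^{3} + 2 w^{2} + 2 \right)} - 16 w \cos{\left(w^{3} + 2 w^{2} + 2 \right)} = f(w).
F(-1/2) = - 4 \sin{\left(\frac{19}{8} \right)}; F(-3) = 4 \sin{\left(7 \right)}.
Integral = F(-1/2) - F(-3) = - 4 \sin{\left(\frac{19}{8} \right)} - 4 \sin{\left(7 \right)}.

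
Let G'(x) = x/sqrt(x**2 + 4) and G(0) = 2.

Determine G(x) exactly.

G(x) = sqrt(x**2 + 4)

G'(x) matches the chain-rule pattern g'(h)*h' with inner function h(x) = x**2 + 4; substituting u = h(x) collapses the integral.
A general antiderivative is sqrt(x**2 + 4) + C.
The condition gives C = 2 - (2) = 0.
So G(x) = sqrt(x**2 + 4).
Check: d/dx[sqrt(x**2 + 4)] = x/sqrt(x**2 + 4) = G'(x).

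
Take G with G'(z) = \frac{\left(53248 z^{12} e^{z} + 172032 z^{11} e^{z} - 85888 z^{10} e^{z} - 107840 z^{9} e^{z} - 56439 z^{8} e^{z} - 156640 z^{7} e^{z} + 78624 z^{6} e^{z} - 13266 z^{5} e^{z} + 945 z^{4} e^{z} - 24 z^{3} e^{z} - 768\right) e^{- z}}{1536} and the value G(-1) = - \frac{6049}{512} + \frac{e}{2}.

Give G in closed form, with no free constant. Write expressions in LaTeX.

G(z) = \frac{\left(4096 z^{13} e^{z} + 14336 z^{12} e^{z} - 7808 z^{11} e^{z} - 10784 z^{10} e^{z} - 6271 z^{9} e^{z} - 19580 z^{8} e^{z} + 11232 z^{7} e^{z} - 2211 z^{6} e^{z} + 189 z^{5} e^{z} - 6 z^{4} e^{z} + 1536 e^{z} + 768\right) e^{- z}}{1536}

The proposed G(z) is checked by its d/dz: the result must match the given G'(z).
A general antiderivative is - \frac{\left(- 2 z^{2} + \frac{z}{4}\right)^{4} \left(- \frac{z^{5}}{3} - \frac{4 z^{4}}{3} + z^{2} + z + 2\right)}{2} + \frac{e^{- z}}{2} + C.
The condition gives C = - \frac{6049}{512} + \frac{e}{2} - (- \frac{6561}{512} + \frac{e}{2}) = 1.
So G(z) = \frac{\left(4096 z^{13} e^{z} + 14336 z^{12} e^{z} - 7808 z^{11} e^{z} - 10784 z^{10} e^{z} - 6271 z^{9} e^{z} - 19580 z^{8} e^{z} + 11232 z^{7} e^{z} - 2211 z^{6} e^{z} + 189 z^{5} e^{z} - 6 z^{4} e^{z} + 1536 e^{z} + 768\right) e^{- z}}{1536}.
Check: d/dz[\frac{\left(4096 z^{13} e^{z} + 14336 z^{12} e^{z} - 7808 z^{11} e^{z} - 10784 z^{10} e^{z} - 6271 z^{9} e^{z} - 19580 z^{8} e^{z} + 11232 z^{7} e^{z} - 2211 z^{6} e^{z} + 189 z^{5} e^{z} - 6 z^{4} e^{z} + 1536 e^{z} + 768\right) e^{- z}}{1536}] = \frac{\left(53248 z^{12} e^{z} + 172032 z^{11} e^{z} - 85888 z^{10} e^{z} - 107840 z^{9} e^{z} - 56439 z^{8} e^{z} - 156640 z^{7} e^{z} + 78624 z^{6} e^{z} - 13266 z^{5} e^{z} + 945 z^{4} e^{z} - 24 z^{3} e^{z} - 768\right) e^{- z}}{1536} = G'(z).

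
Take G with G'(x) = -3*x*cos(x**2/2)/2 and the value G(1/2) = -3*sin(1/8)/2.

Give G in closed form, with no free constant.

G'(x) matches the chain-rule pattern g'(h)*h' with inner function h(x) = x**2/2; substituting u = h(x) collapses the integral.
A general antiderivative is -3*sin(x**2/2)/2 + C.
The condition gives C = -3*sin(1/8)/2 - (-3*sin(1/8)/2) = 0.
So G(x) = -3*sin(x**2/2)/2.
Check: d/dx[-3*sin(x**2/2)/2] = -3*x*cos(x**2/2)/2 = G'(x).

G(x) = -3*sin(x**2/2)/2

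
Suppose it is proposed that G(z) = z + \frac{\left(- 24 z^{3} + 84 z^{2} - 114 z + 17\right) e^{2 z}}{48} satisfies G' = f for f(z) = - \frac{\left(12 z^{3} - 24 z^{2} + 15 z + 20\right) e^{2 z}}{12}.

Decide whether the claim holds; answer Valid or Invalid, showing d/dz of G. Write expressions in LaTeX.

d/dz[G] = - z^{3} e^{2 z} + 2 z^{2} e^{2 z} - \frac{5 z e^{2 z}}{4} - \frac{5 e^{2 z}}{3} + 1
d/dz[G] - f(z) = 1 != 0.

Invalid: d/dz[G] - f = 1, which is not 0.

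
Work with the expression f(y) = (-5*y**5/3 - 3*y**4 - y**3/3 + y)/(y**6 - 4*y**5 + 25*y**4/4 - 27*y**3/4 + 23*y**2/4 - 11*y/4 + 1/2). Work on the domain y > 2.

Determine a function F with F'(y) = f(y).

An antiderivative is F(y) = (-1360*y*log(y - 2) + 1200*y*log(y - 1) - 138*y*log(y - 1/2) + 24*y*log(y**2 + 1) + 104*y*atan(y) + 680*log(y - 2) - 600*log(y - 1) + 69*log(y - 1/2) - 12*log(y**2 + 1) - 52*atan(y) - 35)/(75*(2*y - 1)).

The denominator factors as 3*(y - 2)*(y - 1)*(2*y - 1)**2*(y**2 + 1); partial fractions split f into directly integrable pieces: 4*(6*y + 13)/(75*(y**2 + 1)) - 46/(25*(2*y - 1)) + 14/(15*(2*y - 1)**2) + 8/(y - 1) - 136/(15*(y - 2)).
Check: d/dy[(-1360*y*log(y - 2) + 1200*y*log(y - 1) - 138*y*log(y - 1/2) + 24*y*log(y**2 + 1) + 104*y*atan(y) + 680*log(y - 2) - 600*log(y - 1) + 69*log(y - 1/2) - 12*log(y**2 + 1) - 52*atan(y) - 35)/(75*(2*y - 1))] = (-20*y**5 - 36*y**4 - 4*y**3 + 12*y)/(12*y**6 - 48*y**5 + 75*y**4 - 81*y**3 + 69*y**2 - 33*y + 6), which equals f(y).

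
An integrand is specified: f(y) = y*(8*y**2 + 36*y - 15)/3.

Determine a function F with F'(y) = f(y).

Since d/dy undoes antidifferentiation here, F'(y) = f(y) is required of F(y).
Check: d/dy[2*y**4/3 + 4*y**3 - 5*y**2/2] = 8*y**3/3 + 12*y**2 - 5*y, which equals f(y).

An antiderivative is F(y) = 2*y**4/3 + 4*y**3 - 5*y**2/2.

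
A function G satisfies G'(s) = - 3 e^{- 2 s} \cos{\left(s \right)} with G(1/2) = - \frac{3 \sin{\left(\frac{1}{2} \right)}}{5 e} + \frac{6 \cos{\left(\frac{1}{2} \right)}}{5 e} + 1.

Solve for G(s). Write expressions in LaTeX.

G(s) = \frac{\left(5 e^{2 s} - 3 \sin{\left(s \right)} + 6 \cos{\left(s \right)}\right) e^{- 2 s}}{5}

A first test for any G(s): its s-derivative must equal the given G'(s).
A general antiderivative is - \frac{3 e^{- 2 s} \sin{\left(s \right)}}{5} + \frac{6 e^{- 2 s} \cos{\left(s \right)}}{5} + C.
The condition gives C = - \frac{3 \sin{\left(\frac{1}{2} \right)}}{5 e} + \frac{6 \cos{\left(\frac{1}{2} \right)}}{5 e} + 1 - (- \frac{3 \sin{\left(\frac{1}{2} \right)}}{5 e} + \frac{6 \cos{\left(\frac{1}{2} \right)}}{5 e}) = 1.
So G(s) = \frac{\left(5 e^{2 s} - 3 \sin{\left(s \right)} + 6 \cos{\left(s \right)}\right) e^{- 2 s}}{5}.
Check: d/ds[\frac{\left(5 e^{2 s} - 3 \sin{\left(s \right)} + 6 \cos{\left(s \right)}\right) e^{- 2 s}}{5}] = - 3 e^{- 2 s} \cos{\left(s \right)} = G'(s).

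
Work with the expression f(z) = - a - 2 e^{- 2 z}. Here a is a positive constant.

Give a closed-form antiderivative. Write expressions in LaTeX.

An antiderivative is F(z) = \left(- a z e^{2 z} + 1\right) e^{- 2 z}.

Any candidate F(z) must reproduce f(z) exactly when differentiated.
Check: d/dz[\left(- a z e^{2 z} + 1\right) e^{- 2 z}] = \left(- a e^{2 z} - 2\right) e^{- 2 z}, which equals f(z).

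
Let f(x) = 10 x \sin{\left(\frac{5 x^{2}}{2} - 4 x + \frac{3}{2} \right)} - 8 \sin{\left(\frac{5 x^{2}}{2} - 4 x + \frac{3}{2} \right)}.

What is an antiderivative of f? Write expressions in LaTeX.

The substitution u = \frac{5 x^{2}}{2} - 4 x + \frac{3}{2} works: f is exactly (dF/du)*(du/dx) for that inner function.
Check: d/dx[- 2 \cos{\left(\frac{5 x^{2}}{2} - 4 x + \frac{3}{2} \right)}] = 10 x \sin{\left(\frac{5 x^{2}}{2} - 4 x + \frac{3}{2} \right)} - 8 \sin{\left(\frac{5 x^{2}}{2} - 4 x + \frac{3}{2} \right)} = f(x).

An antiderivative is F(x) = - 2 \cos{\left(\frac{5 x^{2}}{2} - 4 x + \frac{3}{2} \right)}.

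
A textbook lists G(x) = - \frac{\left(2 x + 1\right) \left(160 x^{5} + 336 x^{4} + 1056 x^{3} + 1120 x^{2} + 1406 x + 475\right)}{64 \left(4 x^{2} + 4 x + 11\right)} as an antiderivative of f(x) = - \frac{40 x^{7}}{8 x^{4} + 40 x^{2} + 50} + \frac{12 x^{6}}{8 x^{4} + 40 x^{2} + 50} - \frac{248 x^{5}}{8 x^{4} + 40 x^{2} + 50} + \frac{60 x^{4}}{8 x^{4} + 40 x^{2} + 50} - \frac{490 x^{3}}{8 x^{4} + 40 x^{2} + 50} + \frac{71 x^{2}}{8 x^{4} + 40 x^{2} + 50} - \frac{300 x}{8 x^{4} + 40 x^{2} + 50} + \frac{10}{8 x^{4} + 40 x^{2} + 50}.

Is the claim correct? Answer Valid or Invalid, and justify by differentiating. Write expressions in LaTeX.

d/dx[G] = \frac{- 320 x^{7} - 1024 x^{6} - 3376 x^{5} - 5520 x^{4} - 8380 x^{3} - 7192 x^{2} - 5169 x - 1501}{64 x^{4} + 128 x^{3} + 416 x^{2} + 352 x + 484}
d/dx[G] - f(x) = \frac{- 1920 x^{10} - 4416 x^{9} - 24064 x^{8} - 38048 x^{7} - 107416 x^{6} - 116244 x^{5} - 212012 x^{4} - 145036 x^{3} - 176282 x^{2} - 58385 x - 39945}{256 x^{8} + 512 x^{7} + 2944 x^{6} + 3968 x^{5} + 11856 x^{4} + 10240 x^{3} + 20080 x^{2} + 8800 x + 12100} != 0.

Invalid: d/dx[G] - f = \frac{- 1920 x^{10} - 4416 x^{9} - 24064 x^{8} - 38048 x^{7} - 107416 x^{6} - 116244 x^{5} - 212012 x^{4} - 145036 x^{3} - 176282 x^{2} - 58385 x - 39945}{256 x^{8} + 512 x^{7} + 2944 x^{6} + 3968 x^{5} + 11856 x^{4} + 10240 x^{3} + 20080 x^{2} + 8800 x + 12100}, which is not 0.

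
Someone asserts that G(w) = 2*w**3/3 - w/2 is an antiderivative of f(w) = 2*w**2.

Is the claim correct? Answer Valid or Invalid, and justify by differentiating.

d/dw[G] = 2*w**2 - 1/2
d/dw[G] - f(w) = -1/2 != 0.

Invalid: d/dw[G] - f = -1/2, which is not 0.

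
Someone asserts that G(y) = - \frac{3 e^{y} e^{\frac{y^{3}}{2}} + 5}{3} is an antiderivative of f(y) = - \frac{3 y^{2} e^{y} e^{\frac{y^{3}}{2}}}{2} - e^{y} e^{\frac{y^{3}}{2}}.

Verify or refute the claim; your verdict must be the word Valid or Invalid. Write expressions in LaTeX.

d/dy[G] = - \frac{3 y^{2} e^{y} e^{\frac{y^{3}}{2}}}{2} - e^{y} e^{\frac{y^{3}}{2}}
This equals f(y) exactly, so the claim holds.

Valid: G'(y) = f(y).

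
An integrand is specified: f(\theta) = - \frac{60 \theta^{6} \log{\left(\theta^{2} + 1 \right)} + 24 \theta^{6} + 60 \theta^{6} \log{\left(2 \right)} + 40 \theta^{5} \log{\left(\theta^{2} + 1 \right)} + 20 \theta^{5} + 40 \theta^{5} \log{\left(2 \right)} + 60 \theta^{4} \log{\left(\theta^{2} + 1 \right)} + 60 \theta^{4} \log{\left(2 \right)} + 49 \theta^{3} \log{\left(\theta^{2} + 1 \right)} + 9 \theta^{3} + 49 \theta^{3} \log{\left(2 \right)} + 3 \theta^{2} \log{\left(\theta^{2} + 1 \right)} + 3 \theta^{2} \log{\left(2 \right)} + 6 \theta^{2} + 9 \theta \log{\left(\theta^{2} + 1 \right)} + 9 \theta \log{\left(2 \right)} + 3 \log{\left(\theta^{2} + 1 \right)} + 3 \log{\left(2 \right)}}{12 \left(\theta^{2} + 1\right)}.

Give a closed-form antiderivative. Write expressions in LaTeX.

f has the shape u'v + uv' for u = - \theta^{5} - \frac{5 \theta^{4}}{6} - \frac{3 \theta^{2}}{8} - \frac{\theta}{4} and v = \log{\left(2 \theta^{2} + 2 \right)} — it is the derivative of the product u*v.
Check: d/d\theta[- \theta^{5} \log{\left(\theta^{2} + 1 \right)} - \theta^{5} \log{\left(2 \right)} - \frac{5 \theta^{4} \log{\left(\theta^{2} + 1 \right)}}{6} - \frac{5 \theta^{4} \log{\left(2 \right)}}{6} - \frac{3 \theta^{2} \log{\left(\theta^{2} + 1 \right)}}{8} - \frac{3 \theta^{2} \log{\left(2 \right)}}{8} - \frac{\theta \log{\left(\theta^{2} + 1 \right)}}{4} - \frac{\theta \log{\left(2 \right)}}{4}] = \frac{- 60 \theta^{6} \log{\left(\theta^{2} + 1 \right)} - 60 \theta^{6} \log{\left(2 \right)} - 24 \theta^{6} - 40 \theta^{5} \log{\left(\theta^{2} + 1 \right)} - 40 \theta^{5} \log{\left(2 \right)} - 20 \theta^{5} - 60 \theta^{4} \log{\left(\theta^{2} + 1 \right)} - 60 \theta^{4} \log{\left(2 \right)} - 49 \theta^{3} \log{\left(\theta^{2} + 1 \right)} - 49 \theta^{3} \log{\left(2 \right)} - 9 \theta^{3} - 3 \theta^{2} \log{\left(\theta^{2} + 1 \right)} - 6 \theta^{2} - 3 \theta^{2} \log{\left(2 \right)} - 9 \theta \log{\left(\theta^{2} + 1 \right)} - 9 \theta \log{\left(2 \right)} - 3 \log{\left(\theta^{2} + 1 \right)} - 3 \log{\left(2 \right)}}{12 \theta^{2} + 12}, which equals f(\theta).

An antiderivative is F(\theta) = - \theta^{5} \log{\left(\theta^{2} + 1 \right)} - \theta^{5} \log{\left(2 \right)} - \frac{5 \theta^{4} \log{\left(\theta^{2} + 1 \right)}}{6} - \frac{5 \theta^{4} \log{\left(2 \right)}}{6} - \frac{3 \theta^{2} \log{\left(\theta^{2} + 1 \right)}}{8} - \frac{3 \theta^{2} \log{\left(2 \right)}}{8} - \frac{\theta \log{\left(\theta^{2} + 1 \right)}}{4} - \frac{\theta \log{\left(2 \right)}}{4}.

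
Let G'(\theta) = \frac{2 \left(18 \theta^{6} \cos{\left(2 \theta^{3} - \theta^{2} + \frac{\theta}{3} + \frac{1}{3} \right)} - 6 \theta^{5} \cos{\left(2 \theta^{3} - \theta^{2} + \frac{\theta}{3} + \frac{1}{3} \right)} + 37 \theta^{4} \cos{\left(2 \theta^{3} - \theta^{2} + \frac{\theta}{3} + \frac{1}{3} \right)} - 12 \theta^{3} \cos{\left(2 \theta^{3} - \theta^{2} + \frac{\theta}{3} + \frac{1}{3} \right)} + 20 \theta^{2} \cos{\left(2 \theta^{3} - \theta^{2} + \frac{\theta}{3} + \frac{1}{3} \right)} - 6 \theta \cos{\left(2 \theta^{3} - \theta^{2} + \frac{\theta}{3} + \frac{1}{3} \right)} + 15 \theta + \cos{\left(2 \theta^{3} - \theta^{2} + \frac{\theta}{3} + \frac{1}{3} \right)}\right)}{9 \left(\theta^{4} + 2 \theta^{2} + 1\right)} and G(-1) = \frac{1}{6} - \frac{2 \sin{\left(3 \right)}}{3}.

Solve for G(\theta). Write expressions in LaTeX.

The proposed G(\theta) is checked by its d/d\theta: the result must match the given G'(\theta).
A general antiderivative is \frac{2 \sin{\left(2 \theta^{3} - \theta^{2} + \frac{\theta}{3} + \frac{1}{3} \right)}}{3} - \frac{5}{3 \left(\theta^{2} + 1\right)} + C.
The condition gives C = \frac{1}{6} - \frac{2 \sin{\left(3 \right)}}{3} - (- \frac{5}{6} - \frac{2 \sin{\left(3 \right)}}{3}) = 1.
So G(\theta) = \frac{3 \theta^{2} + 2 \left(\theta^{2} + 1\right) \sin{\left(2 \theta^{3} - \theta^{2} + \frac{\theta}{3} + \frac{1}{3} \right)} - 2}{3 \left(\theta^{2} + 1\right)}.
Check: d/d\theta[\frac{3 \theta^{2} + 2 \left(\theta^{2} + 1\right) \sin{\left(2 \theta^{3} - \theta^{2} + \frac{\theta}{3} + \frac{1}{3} \right)} - 2}{3 \left(\theta^{2} + 1\right)}] = \frac{36 \theta^{6} \cos{\left(2 \theta^{3} - \theta^{2} + \frac{\theta}{3} + \frac{1}{3} \right)} - 12 \theta^{5} \cos{\left(2 \theta^{3} - \theta^{2} + \frac{\theta}{3} + \frac{1}{3} \right)} + 74 \theta^{4} \cos{\left(2 \theta^{3} - \theta^{2} + \frac{\theta}{3} + \frac{1}{3} \right)} - 24 \theta^{3} \cos{\left(2 \theta^{3} - \theta^{2} + \frac{\theta}{3} + \frac{1}{3} \right)} + 40 \theta^{2} \cos{\left(2 \theta^{3} - \theta^{2} + \frac{\theta}{3} + \frac{1}{3} \right)} - 12 \theta \cos{\left(2 \theta^{3} - \theta^{2} + \frac{\theta}{3} + \frac{1}{3} \right)} + 30 \theta + 2 \cos{\left(2 \theta^{3} - \theta^{2} + \frac{\theta}{3} + \frac{1}{3} \right)}}{9 \theta^{4} + 18 \theta^{2} + 9}, which equals G'(\theta).

G(\theta) = \frac{3 \theta^{2} + 2 \left(\theta^{2} + 1\right) \sin{\left(2 \theta^{3} - \theta^{2} + \frac{\theta}{3} + \frac{1}{3} \right)} - 2}{3 \left(\theta^{2} + 1\right)}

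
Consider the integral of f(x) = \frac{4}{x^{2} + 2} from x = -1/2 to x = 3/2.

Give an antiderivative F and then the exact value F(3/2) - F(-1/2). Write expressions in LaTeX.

Differentiate the proposed F(x) back; it has to land on f(x) exactly.
F(x) = 2 \sqrt{2} \operatorname{atan}{\left(\frac{\sqrt{2} x}{2} \right)} is an antiderivative of f.
Check: d/dx[2 \sqrt{2} \operatorname{atan}{\left(\frac{\sqrt{2} x}{2} \right)}] = \frac{4}{x^{2} + 2} = f(x).
F(3/2) = 2 \sqrt{2} \operatorname{atan}{\left(\frac{3 \sqrt{2}}{4} \right)}; F(-1/2) = - 2 \sqrt{2} \operatorname{atan}{\left(\frac{\sqrt{2}}{4} \right)}.
Integral = F(3/2) - F(-1/2) = 2 \sqrt{2} \operatorname{atan}{\left(\frac{\sqrt{2}}{4} \right)} + 2 \sqrt{2} \operatorname{atan}{\left(\frac{3 \sqrt{2}}{4} \right)}.

Antiderivative: F(x) = 2 \sqrt{2} \operatorname{atan}{\left(\frac{\sqrt{2} x}{2} \right)}; value = 2 \sqrt{2} \operatorname{atan}{\left(\frac{\sqrt{2}}{4} \right)} + 2 \sqrt{2} \operatorname{atan}{\left(\frac{3 \sqrt{2}}{4} \right)}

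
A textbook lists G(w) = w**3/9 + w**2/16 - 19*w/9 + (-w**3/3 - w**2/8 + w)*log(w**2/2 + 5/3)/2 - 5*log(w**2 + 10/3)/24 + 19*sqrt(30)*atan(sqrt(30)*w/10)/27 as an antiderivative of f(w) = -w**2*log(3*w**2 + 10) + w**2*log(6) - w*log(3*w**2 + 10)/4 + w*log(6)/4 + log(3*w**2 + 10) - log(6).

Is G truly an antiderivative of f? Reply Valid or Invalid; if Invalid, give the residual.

d/dw[G] = -w**2*log(3*w**2 + 10)/2 + w**2*log(6)/2 - w*log(3*w**2 + 10)/8 + w*log(6)/8 + log(3*w**2 + 10)/2 - log(6)/2
d/dw[G] - f(w) = w**2*log(3*w**2 + 10)/2 - w**2*log(6)/2 + w*log(3*w**2 + 10)/8 - w*log(6)/8 - log(3*w**2 + 10)/2 + log(6)/2 != 0.

Invalid: d/dw[G] - f = w**2*log(3*w**2 + 10)/2 - w**2*log(6)/2 + w*log(3*w**2 + 10)/8 - w*log(6)/8 - log(3*w**2 + 10)/2 + log(6)/2, which is not 0.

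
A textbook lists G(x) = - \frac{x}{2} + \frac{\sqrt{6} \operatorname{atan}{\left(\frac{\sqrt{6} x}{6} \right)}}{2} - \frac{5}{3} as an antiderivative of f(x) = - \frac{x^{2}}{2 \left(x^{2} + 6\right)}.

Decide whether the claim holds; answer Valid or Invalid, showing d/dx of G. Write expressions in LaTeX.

Valid. The derivative of G reproduces f.

d/dx[G] = - \frac{x^{2}}{2 x^{2} + 12}
This equals f(x) exactly, so the claim holds.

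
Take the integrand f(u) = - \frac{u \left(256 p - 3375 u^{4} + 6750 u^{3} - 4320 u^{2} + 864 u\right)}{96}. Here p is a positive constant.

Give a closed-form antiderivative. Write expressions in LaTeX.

For F(u) to be correct the identity F'(u) - f(u) = 0 must hold.
Check: d/du[\frac{u^{2} \left(- 256 p + 9 u \left(5 u - 4\right)^{3}\right)}{192}] = - \frac{8 p u}{3} + \frac{1125 u^{5}}{32} - \frac{1125 u^{4}}{16} + 45 u^{3} - 9 u^{2}, which equals f(u).

An antiderivative is F(u) = \frac{u^{2} \left(- 256 p + 9 u \left(5 u - 4\right)^{3}\right)}{192}.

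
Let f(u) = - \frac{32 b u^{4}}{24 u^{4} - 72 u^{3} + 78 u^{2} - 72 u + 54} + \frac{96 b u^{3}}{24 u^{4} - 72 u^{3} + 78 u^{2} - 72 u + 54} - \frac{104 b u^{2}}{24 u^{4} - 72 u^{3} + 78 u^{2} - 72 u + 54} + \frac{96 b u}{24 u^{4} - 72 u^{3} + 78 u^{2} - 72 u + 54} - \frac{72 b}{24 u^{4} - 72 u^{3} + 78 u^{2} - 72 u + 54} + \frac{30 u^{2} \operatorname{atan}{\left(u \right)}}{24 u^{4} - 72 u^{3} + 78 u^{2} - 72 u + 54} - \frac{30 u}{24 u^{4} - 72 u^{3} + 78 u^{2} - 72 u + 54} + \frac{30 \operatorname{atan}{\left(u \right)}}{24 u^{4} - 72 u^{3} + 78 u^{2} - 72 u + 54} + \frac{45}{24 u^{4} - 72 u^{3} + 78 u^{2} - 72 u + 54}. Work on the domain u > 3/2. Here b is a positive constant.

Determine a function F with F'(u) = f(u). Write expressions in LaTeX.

Integrate term by term and add the pieces.
Check: d/du[- \frac{4 b u}{3} - \frac{5 \operatorname{atan}{\left(u \right)}}{4 u - 6}] = \frac{- 32 b u^{4} + 96 b u^{3} - 104 b u^{2} + 96 b u - 72 b + 30 u^{2} \operatorname{atan}{\left(u \right)} - 30 u + 30 \operatorname{atan}{\left(u \right)} + 45}{24 u^{4} - 72 u^{3} + 78 u^{2} - 72 u + 54}, which equals f(u).

An antiderivative is F(u) = - \frac{4 b u}{3} - \frac{5 \operatorname{atan}{\left(u \right)}}{4 u - 6}.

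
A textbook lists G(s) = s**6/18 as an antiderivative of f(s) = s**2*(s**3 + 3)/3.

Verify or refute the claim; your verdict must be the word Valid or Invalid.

Invalid: d/ds[G] - f = -s**2, which is not 0.

d/ds[G] = s**5/3
d/ds[G] - f(s) = -s**2 != 0.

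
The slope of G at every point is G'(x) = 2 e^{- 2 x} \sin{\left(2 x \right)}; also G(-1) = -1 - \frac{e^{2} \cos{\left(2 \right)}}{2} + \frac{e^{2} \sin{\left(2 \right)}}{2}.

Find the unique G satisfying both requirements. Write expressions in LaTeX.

Differentiate the proposed G(x) back; it has to land on the given G'(x).
A general antiderivative is - \frac{e^{- 2 x} \sin{\left(2 x \right)}}{2} - \frac{e^{- 2 x} \cos{\left(2 x \right)}}{2} + C.
The condition gives C = -1 - \frac{e^{2} \cos{\left(2 \right)}}{2} + \frac{e^{2} \sin{\left(2 \right)}}{2} - (- \frac{e^{2} \cos{\left(2 \right)}}{2} + \frac{e^{2} \sin{\left(2 \right)}}{2}) = -1.
So G(x) = -1 - \frac{e^{- 2 x} \sin{\left(2 x \right)}}{2} - \frac{e^{- 2 x} \cos{\left(2 x \right)}}{2}.
Check: d/dx[-1 - \frac{e^{- 2 x} \sin{\left(2 x \right)}}{2} - \frac{e^{- 2 x} \cos{\left(2 x \right)}}{2}] = 2 e^{- 2 x} \sin{\left(2 x \right)} = G'(x).

G(x) = -1 - \frac{e^{- 2 x} \sin{\left(2 x \right)}}{2} - \frac{e^{- 2 x} \cos{\left(2 x \right)}}{2}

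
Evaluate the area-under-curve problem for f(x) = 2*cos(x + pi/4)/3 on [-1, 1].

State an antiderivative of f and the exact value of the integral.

Antiderivative: F(x) = 2*sin(x + pi/4)/3; value = -2*cos(pi/4 + 1)/3 + 2*sin(pi/4 + 1)/3

Whatever form F(x) takes, F'(x) = f(x) is non-negotiable.
F(x) = 2*sin(x + pi/4)/3 is an antiderivative of f.
Check: d/dx[2*sin(x + pi/4)/3] = 2*cos(x + pi/4)/3 = f(x).
F(1) = 2*sin(pi/4 + 1)/3; F(-1) = 2*cos(pi/4 + 1)/3.
Integral = F(1) - F(-1) = -2*cos(pi/4 + 1)/3 + 2*sin(pi/4 + 1)/3.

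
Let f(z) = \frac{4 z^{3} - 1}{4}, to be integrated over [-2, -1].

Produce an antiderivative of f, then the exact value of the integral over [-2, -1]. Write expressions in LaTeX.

A first test for any F(z): its z-derivative must equal f(z) identically.
F(z) = \frac{z^{4}}{4} - \frac{z}{4} is an antiderivative of f.
Check: d/dz[\frac{z^{4}}{4} - \frac{z}{4}] = z^{3} - \frac{1}{4}, which equals f(z).
F(-1) = \frac{1}{2}; F(-2) = \frac{9}{2}.
Integral = F(-1) - F(-2) = -4.

Antiderivative: F(z) = \frac{z^{4}}{4} - \frac{z}{4}; value = -4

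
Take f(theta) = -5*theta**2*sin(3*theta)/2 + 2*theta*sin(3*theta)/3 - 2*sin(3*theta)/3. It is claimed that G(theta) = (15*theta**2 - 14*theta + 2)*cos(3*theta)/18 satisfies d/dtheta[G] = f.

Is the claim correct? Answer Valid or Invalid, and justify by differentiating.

Invalid: d/dtheta[G] - f = 5*theta*sin(3*theta)/3 + 5*theta*cos(3*theta)/3 + sin(3*theta)/3 - 7*cos(3*theta)/9, which is not 0.

d/dtheta[G] = -5*theta**2*sin(3*theta)/2 + 7*theta*sin(3*theta)/3 + 5*theta*cos(3*theta)/3 - sin(3*theta)/3 - 7*cos(3*theta)/9
d/dtheta[G] - f(theta) = 5*theta*sin(3*theta)/3 + 5*theta*cos(3*theta)/3 + sin(3*theta)/3 - 7*cos(3*theta)/9 != 0.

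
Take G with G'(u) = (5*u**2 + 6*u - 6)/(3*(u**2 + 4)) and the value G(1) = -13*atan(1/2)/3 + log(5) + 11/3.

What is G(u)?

Check a candidate G(u) by differentiating: d/du[G] must match the given G'(u).
A general antiderivative is 5*u/3 + log(u**2 + 4) - 13*atan(u/2)/3 + C.
The condition gives C = -13*atan(1/2)/3 + log(5) + 11/3 - (-13*atan(1/2)/3 + log(5) + 5/3) = 2.
So G(u) = (5*u + 3*log(u**2 + 4) - 13*atan(u/2) + 6)/3.
Check: d/du[(5*u + 3*log(u**2 + 4) - 13*atan(u/2) + 6)/3] = (5*u**2 + 6*u - 6)/(3*u**2 + 12), which equals G'(u).

G(u) = (5*u + 3*log(u**2 + 4) - 13*atan(u/2) + 6)/3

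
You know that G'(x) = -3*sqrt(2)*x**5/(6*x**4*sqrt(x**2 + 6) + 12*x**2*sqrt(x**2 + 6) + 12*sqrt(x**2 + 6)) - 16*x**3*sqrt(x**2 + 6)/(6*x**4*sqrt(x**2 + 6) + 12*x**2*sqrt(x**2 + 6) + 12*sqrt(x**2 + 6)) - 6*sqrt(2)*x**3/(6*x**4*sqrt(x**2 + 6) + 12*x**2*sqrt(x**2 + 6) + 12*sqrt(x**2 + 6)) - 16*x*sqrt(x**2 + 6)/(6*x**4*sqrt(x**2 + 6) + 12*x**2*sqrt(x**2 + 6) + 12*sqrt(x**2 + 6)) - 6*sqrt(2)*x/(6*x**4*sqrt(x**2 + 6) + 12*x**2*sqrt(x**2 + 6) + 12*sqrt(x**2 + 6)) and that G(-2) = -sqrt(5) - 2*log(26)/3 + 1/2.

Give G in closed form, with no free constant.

G(x) = (-3*sqrt(2)*sqrt(x**2 + 6) - 4*log(x**4 + 2*x**2 + 2) + 3)/6

Integrate term by term and add the pieces.
A general antiderivative is -sqrt(x**2/2 + 3) - 2*log(x**4 + 2*x**2 + 2)/3 + C.
The condition gives C = -sqrt(5) - 2*log(26)/3 + 1/2 - (-sqrt(5) - 2*log(26)/3) = 1/2.
So G(x) = (-3*sqrt(2)*sqrt(x**2 + 6) - 4*log(x**4 + 2*x**2 + 2) + 3)/6.
Check: d/dx[(-3*sqrt(2)*sqrt(x**2 + 6) - 4*log(x**4 + 2*x**2 + 2) + 3)/6] = (-3*sqrt(2)*x**5 - 16*x**3*sqrt(x**2 + 6) - 6*sqrt(2)*x**3 - 16*x*sqrt(x**2 + 6) - 6*sqrt(2)*x)/(6*x**4*sqrt(x**2 + 6) + 12*x**2*sqrt(x**2 + 6) + 12*sqrt(x**2 + 6)), which equals G'(x).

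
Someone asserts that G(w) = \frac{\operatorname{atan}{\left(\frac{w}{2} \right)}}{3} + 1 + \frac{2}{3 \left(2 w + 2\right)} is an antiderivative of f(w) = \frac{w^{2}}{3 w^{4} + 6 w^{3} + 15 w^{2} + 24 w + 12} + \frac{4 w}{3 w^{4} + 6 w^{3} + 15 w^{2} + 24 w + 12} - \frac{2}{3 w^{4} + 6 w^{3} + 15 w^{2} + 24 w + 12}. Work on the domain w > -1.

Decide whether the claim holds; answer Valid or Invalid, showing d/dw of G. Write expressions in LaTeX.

d/dw[G] = \frac{w^{2} + 4 w - 2}{3 w^{4} + 6 w^{3} + 15 w^{2} + 24 w + 12}
This equals f(w) exactly, so the claim holds.

Valid. The derivative of G reproduces f.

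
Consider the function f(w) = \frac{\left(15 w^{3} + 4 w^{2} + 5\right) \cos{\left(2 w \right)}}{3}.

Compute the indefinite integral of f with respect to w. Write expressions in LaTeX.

F(w) = \frac{60 w^{3} \sin{\left(2 w \right)} + 16 w^{2} \sin{\left(2 w \right)} + 90 w^{2} \cos{\left(2 w \right)} - 90 w \sin{\left(2 w \right)} + 16 w \cos{\left(2 w \right)} + 12 \sin{\left(2 w \right)} - 45 \cos{\left(2 w \right)}}{24} + C

Whatever form F(w) takes, F'(w) = f(w) is non-negotiable.
Check: d/dw[\frac{60 w^{3} \sin{\left(2 w \right)} + 16 w^{2} \sin{\left(2 w \right)} + 90 w^{2} \cos{\left(2 w \right)} - 90 w \sin{\left(2 w \right)} + 16 w \cos{\left(2 w \right)} + 12 \sin{\left(2 w \right)} - 45 \cos{\left(2 w \right)}}{24}] = 5 w^{3} \cos{\left(2 w \right)} + \frac{4 w^{2} \cos{\left(2 w \right)}}{3} + \frac{5 \cos{\left(2 w \right)}}{3}, which equals f(w).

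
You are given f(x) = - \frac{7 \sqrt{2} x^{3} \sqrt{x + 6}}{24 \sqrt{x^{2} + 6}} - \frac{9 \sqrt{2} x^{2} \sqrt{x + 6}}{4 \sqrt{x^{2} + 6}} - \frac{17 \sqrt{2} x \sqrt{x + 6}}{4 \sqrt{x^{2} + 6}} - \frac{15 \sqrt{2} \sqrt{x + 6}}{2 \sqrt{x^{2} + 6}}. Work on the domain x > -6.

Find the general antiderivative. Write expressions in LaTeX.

F(x) = - \frac{2 \left(\frac{x}{2} + 3\right)^{\frac{5}{2}} \sqrt{x^{2} + 6}}{3} + C

f has the shape u'v + uv' for u = - \frac{2 \left(\frac{x}{2} + 3\right)^{\frac{5}{2}}}{3} and v = \sqrt{x^{2} + 6} — it is the derivative of the product u*v.
Check: d/dx[- \frac{2 \left(\frac{x}{2} + 3\right)^{\frac{5}{2}} \sqrt{x^{2} + 6}}{3}] = \frac{\sqrt{2} \left(- 7 x^{3} \sqrt{x + 6} - 54 x^{2} \sqrt{x + 6} - 102 x \sqrt{x + 6} - 180 \sqrt{x + 6}\right)}{24 \sqrt{x^{2} + 6}}, which equals f(x).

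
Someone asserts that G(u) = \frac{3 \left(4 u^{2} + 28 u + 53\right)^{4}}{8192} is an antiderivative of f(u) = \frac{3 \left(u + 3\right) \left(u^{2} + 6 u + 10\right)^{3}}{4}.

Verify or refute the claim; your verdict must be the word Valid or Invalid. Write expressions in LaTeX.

Invalid: d/du[G] - f = \frac{21 u^{6}}{8} + \frac{819 u^{5}}{16} + \frac{13515 u^{4}}{32} + \frac{120705 u^{3}}{64} + \frac{615105 u^{2}}{128} + \frac{1695369 u}{256} + \frac{1974417}{512}, which is not 0.

d/du[G] = \frac{3 u^{7}}{4} + \frac{147 u^{6}}{8} + \frac{3123 u^{5}}{16} + \frac{37275 u^{4}}{32} + \frac{269889 u^{3}}{64} + \frac{1185345 u^{2}}{128} + \frac{2924169 u}{256} + \frac{3126417}{512}
d/du[G] - f(u) = \frac{21 u^{6}}{8} + \frac{819 u^{5}}{16} + \frac{13515 u^{4}}{32} + \frac{120705 u^{3}}{64} + \frac{615105 u^{2}}{128} + \frac{1695369 u}{256} + \frac{1974417}{512} != 0.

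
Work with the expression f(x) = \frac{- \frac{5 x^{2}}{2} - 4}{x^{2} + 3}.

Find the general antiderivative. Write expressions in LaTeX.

Recover f(x) by differentiating a candidate F(x); any mismatch rules it out.
Check: d/dx[- \frac{5 x}{2} + \frac{7 \sqrt{3} \operatorname{atan}{\left(\frac{\sqrt{3} x}{3} \right)}}{6}] = \frac{- 5 x^{2} - 8}{2 x^{2} + 6}, which equals f(x).

F(x) = - \frac{5 x}{2} + \frac{7 \sqrt{3} \operatorname{atan}{\left(\frac{\sqrt{3} x}{3} \right)}}{6} + C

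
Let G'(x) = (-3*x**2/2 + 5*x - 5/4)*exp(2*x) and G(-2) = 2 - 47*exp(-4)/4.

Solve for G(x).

Recognize the product-rule pattern: G'(x) = u'v + uv' with u = -3*x**2/4 + 13*x/4 - 9/4, v = exp(2*x), so integration by parts undoes it.
A general antiderivative is (-3*x**2 + 13*x - 9)*exp(2*x)/4 + C.
The condition gives C = 2 - 47*exp(-4)/4 - (-47*exp(-4)/4) = 2.
So G(x) = (-3*x**2 + 13*x - 9)*exp(2*x)/4 + 2.
Check: d/dx[(-3*x**2 + 13*x - 9)*exp(2*x)/4 + 2] = -3*x**2*exp(2*x)/2 + 5*x*exp(2*x) - 5*exp(2*x)/4, which equals G'(x).

G(x) = (-3*x**2 + 13*x - 9)*exp(2*x)/4 + 2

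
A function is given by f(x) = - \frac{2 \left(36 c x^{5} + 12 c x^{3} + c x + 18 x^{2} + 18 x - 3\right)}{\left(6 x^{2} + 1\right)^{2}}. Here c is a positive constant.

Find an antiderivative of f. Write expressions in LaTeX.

An antiderivative is F(x) = - c x^{2} + \frac{2 x}{2 x^{2} + \frac{1}{3}} + \frac{1}{2 x^{2} + \frac{1}{3}}.

A first test for any F(x): its x-derivative must equal f(x) identically.
Check: d/dx[- c x^{2} + \frac{2 x}{2 x^{2} + \frac{1}{3}} + \frac{1}{2 x^{2} + \frac{1}{3}}] = \frac{- 72 c x^{5} - 24 c x^{3} - 2 c x - 36 x^{2} - 36 x + 6}{36 x^{4} + 12 x^{2} + 1}, which equals f(x).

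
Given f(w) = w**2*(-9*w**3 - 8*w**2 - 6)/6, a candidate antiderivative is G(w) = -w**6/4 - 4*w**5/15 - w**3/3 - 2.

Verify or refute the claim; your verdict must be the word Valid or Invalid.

Valid - differentiating G returns exactly f.

d/dw[G] = -3*w**5/2 - 4*w**4/3 - w**2
This equals f(w) exactly, so the claim holds.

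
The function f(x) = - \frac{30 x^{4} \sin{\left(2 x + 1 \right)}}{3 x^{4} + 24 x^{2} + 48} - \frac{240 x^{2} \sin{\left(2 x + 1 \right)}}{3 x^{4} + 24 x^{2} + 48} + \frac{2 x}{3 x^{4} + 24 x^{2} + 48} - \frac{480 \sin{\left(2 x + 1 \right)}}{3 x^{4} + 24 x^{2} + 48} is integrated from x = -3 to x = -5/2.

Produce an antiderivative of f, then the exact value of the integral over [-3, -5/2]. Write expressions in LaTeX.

Integrate term by term and add the pieces.
F(x) = \frac{15 x^{2} \cos{\left(2 x + 1 \right)} + 60 \cos{\left(2 x + 1 \right)} - 1}{3 x^{2} + 12} is an antiderivative of f.
Check: d/dx[\frac{15 x^{2} \cos{\left(2 x + 1 \right)} + 60 \cos{\left(2 x + 1 \right)} - 1}{3 x^{2} + 12}] = \frac{- 30 x^{4} \sin{\left(2 x + 1 \right)} - 240 x^{2} \sin{\left(2 x + 1 \right)} + 2 x - 480 \sin{\left(2 x + 1 \right)}}{3 x^{4} + 24 x^{2} + 48}, which equals f(x).
F(-5/2) = 5 \cos{\left(4 \right)} - \frac{4}{123}; F(-3) = - \frac{1}{39} + 5 \cos{\left(5 \right)}.
Integral = F(-5/2) - F(-3) = 5 \cos{\left(4 \right)} - 5 \cos{\left(5 \right)} - \frac{11}{1599}.

Antiderivative: F(x) = \frac{15 x^{2} \cos{\left(2 x + 1 \right)} + 60 \cos{\left(2 x + 1 \right)} - 1}{3 x^{2} + 12}; value = 5 \cos{\left(4 \right)} - 5 \cos{\left(5 \right)} - \frac{11}{1599}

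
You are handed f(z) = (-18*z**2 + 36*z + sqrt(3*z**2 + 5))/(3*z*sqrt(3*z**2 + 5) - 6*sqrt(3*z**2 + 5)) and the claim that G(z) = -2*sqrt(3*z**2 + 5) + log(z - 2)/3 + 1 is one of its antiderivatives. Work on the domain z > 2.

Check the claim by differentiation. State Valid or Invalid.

Valid - differentiating G returns exactly f.

d/dz[G] = (-18*z**2 + 36*z + sqrt(3*z**2 + 5))/(3*z*sqrt(3*z**2 + 5) - 6*sqrt(3*z**2 + 5))
This equals f(z) exactly, so the claim holds.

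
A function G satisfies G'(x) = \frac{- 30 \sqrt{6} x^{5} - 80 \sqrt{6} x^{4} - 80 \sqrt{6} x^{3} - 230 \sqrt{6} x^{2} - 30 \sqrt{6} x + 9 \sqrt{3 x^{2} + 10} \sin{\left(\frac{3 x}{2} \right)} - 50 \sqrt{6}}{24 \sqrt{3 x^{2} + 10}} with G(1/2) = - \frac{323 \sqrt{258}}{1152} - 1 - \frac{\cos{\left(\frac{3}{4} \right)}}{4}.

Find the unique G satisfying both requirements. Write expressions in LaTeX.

G(x) = - \frac{6 \sqrt{6} x^{4} \sqrt{3 x^{2} + 10} + 20 \sqrt{6} x^{3} \sqrt{3 x^{2} + 10} + 15 \sqrt{6} x \sqrt{3 x^{2} + 10} + 30 \sqrt{6} \sqrt{3 x^{2} + 10} + 18 \cos{\left(\frac{3 x}{2} \right)} + 72}{72}

Check a candidate G(x) by differentiating: d/dx[G] must match the given G'(x).
A general antiderivative is - \sqrt{\frac{x^{2}}{2} + \frac{5}{3}} \left(\frac{x^{4}}{2} + \frac{5 x^{3}}{3} + \frac{5 x}{4} + \frac{5}{2}\right) - \frac{\cos{\left(\frac{3 x}{2} \right)}}{4} + C.
The condition gives C = - \frac{323 \sqrt{258}}{1152} - 1 - \frac{\cos{\left(\frac{3}{4} \right)}}{4} - (- \frac{323 \sqrt{258}}{1152} - \frac{\cos{\left(\frac{3}{4} \right)}}{4}) = -1.
So G(x) = - \frac{6 \sqrt{6} x^{4} \sqrt{3 x^{2} + 10} + 20 \sqrt{6} x^{3} \sqrt{3 x^{2} + 10} + 15 \sqrt{6} x \sqrt{3 x^{2} + 10} + 30 \sqrt{6} \sqrt{3 x^{2} + 10} + 18 \cos{\left(\frac{3 x}{2} \right)} + 72}{72}.
Check: d/dx[- \frac{6 \sqrt{6} x^{4} \sqrt{3 x^{2} + 10} + 20 \sqrt{6} x^{3} \sqrt{3 x^{2} + 10} + 15 \sqrt{6} x \sqrt{3 x^{2} + 10} + 30 \sqrt{6} \sqrt{3 x^{2} + 10} + 18 \cos{\left(\frac{3 x}{2} \right)} + 72}{72}] = \frac{- 30 \sqrt{6} x^{5} - 80 \sqrt{6} x^{4} - 80 \sqrt{6} x^{3} - 230 \sqrt{6} x^{2} - 30 \sqrt{6} x + 9 \sqrt{3 x^{2} + 10} \sin{\left(\frac{3 x}{2} \right)} - 50 \sqrt{6}}{24 \sqrt{3 x^{2} + 10}} = G'(x).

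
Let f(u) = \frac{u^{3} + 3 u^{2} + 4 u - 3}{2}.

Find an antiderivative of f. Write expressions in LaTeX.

An antiderivative is F(u) = \frac{u \left(u^{3} + 4 u^{2} + 8 u - 12\right)}{8}.

For F(u) to be correct the identity F'(u) - f(u) = 0 must hold.
Check: d/du[\frac{u \left(u^{3} + 4 u^{2} + 8 u - 12\right)}{8}] = \frac{u^{3}}{2} + \frac{3 u^{2}}{2} + 2 u - \frac{3}{2}, which equals f(u).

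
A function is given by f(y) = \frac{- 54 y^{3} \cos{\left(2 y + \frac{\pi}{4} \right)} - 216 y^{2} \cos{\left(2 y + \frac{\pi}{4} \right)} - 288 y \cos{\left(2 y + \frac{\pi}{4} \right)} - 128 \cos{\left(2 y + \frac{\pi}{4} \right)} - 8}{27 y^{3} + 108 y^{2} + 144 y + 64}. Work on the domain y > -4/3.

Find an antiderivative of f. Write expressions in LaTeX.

An antiderivative is F(y) = - \sin{\left(2 y + \frac{\pi}{4} \right)} + \frac{4}{3 \left(3 y + 4\right)^{2}}.

Since d/dy undoes antidifferentiation here, F'(y) = f(y) is required of F(y).
Check: d/dy[- \sin{\left(2 y + \frac{\pi}{4} \right)} + \frac{4}{3 \left(3 y + 4\right)^{2}}] = \frac{- 54 y^{3} \cos{\left(2 y + \frac{\pi}{4} \right)} - 216 y^{2} \cos{\left(2 y + \frac{\pi}{4} \right)} - 288 y \cos{\left(2 y + \frac{\pi}{4} \right)} - 128 \cos{\left(2 y + \frac{\pi}{4} \right)} - 8}{27 y^{3} + 108 y^{2} + 144 y + 64} = f(y).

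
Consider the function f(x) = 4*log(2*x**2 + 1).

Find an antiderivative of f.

An antiderivative is F(x) = 4*x*log(2*x**2 + 1) - 8*x + 4*sqrt(2)*atan(sqrt(2)*x).

An antiderivative F(x) passes only if d/dx[F] lands on f(x) exactly.
Check: d/dx[4*x*log(2*x**2 + 1) - 8*x + 4*sqrt(2)*atan(sqrt(2)*x)] = 4*log(2*x**2 + 1) = f(x).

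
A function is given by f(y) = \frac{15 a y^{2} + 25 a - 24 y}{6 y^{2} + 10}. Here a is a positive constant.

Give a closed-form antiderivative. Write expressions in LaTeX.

Whatever form F(y) takes, F'(y) = f(y) is non-negotiable.
Check: d/dy[\frac{5 a y - 4 \log{\left(y^{2} + \frac{5}{3} \right)}}{2}] = \frac{15 a y^{2} + 25 a - 24 y}{6 y^{2} + 10} = f(y).

An antiderivative is F(y) = \frac{5 a y - 4 \log{\left(y^{2} + \frac{5}{3} \right)}}{2}.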